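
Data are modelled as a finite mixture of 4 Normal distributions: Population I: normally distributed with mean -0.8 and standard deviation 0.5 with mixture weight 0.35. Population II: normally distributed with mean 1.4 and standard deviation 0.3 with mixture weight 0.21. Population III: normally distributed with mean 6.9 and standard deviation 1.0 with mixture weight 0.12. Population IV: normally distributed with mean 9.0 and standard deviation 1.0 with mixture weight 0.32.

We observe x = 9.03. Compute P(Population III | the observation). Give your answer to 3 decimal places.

0.037

Posterior ∝ prior × likelihood, so P(k | x) ∝ π_k f_k(x); normalise over all components.
Evaluate each component's likelihood at the observed value:
  f_I = 9.35716e-85
  f_II = 4.5828e-141
  f_III = 0.0412795
  f_IV = 0.398763
Unnormalised posteriors:
  π_I·f_I = 0.35 × 9.35716e-85 = 3.27501e-85
  π_II·f_II = 0.21 × 4.5828e-141 = 9.62388e-142
  π_III·f_III = 0.12 × 0.0412795 = 0.00495354
  π_IV·f_IV = 0.32 × 0.398763 = 0.127604
Sum: 3.27501e-85 + 9.62388e-142 + 0.00495354 + 0.127604 = 0.132558
P(Population III | data) ≈ 0.037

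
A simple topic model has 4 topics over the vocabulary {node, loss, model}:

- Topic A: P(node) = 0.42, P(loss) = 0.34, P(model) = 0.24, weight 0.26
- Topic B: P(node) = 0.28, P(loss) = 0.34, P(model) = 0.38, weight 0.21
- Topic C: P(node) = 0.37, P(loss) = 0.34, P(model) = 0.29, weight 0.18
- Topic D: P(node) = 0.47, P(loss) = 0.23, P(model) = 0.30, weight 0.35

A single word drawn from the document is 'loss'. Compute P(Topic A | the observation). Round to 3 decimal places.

Posterior ∝ prior × likelihood, so P(k | x) ∝ π_k f_k(x); normalise over all components.
Evaluate each component's likelihood at the observed value:
  f_A = 0.34
  f_B = 0.34
  f_C = 0.34
  f_D = 0.23
Weight by the priors:
  π_A·f_A = 0.26 × 0.34 = 0.0884
  π_B·f_B = 0.21 × 0.34 = 0.0714
  π_C·f_C = 0.18 × 0.34 = 0.0612
  π_D·f_D = 0.35 × 0.23 = 0.0805
Denominator: 0.0884 + 0.0714 + 0.0612 + 0.0805 = 0.3015
P(Topic A | data) = 0.0884 / 0.3015 ≈ 0.293

0.293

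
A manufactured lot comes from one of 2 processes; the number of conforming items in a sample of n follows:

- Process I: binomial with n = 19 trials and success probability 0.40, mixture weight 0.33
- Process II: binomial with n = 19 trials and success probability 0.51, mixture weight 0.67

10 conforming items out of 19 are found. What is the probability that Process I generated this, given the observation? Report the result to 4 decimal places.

By Bayes' theorem, P(k | x) = π_k f_k(x) / Σ_j π_j f_j(x).
Evaluate each component's likelihood at the observed value:
  p_I = C(19,10)·0.40^10·0.60^9 = 92378·0.000104858·0.0100777 = 0.097618
  p_II = C(19,10)·0.51^10·0.49^9 = 92378·0.00119042·0.00162841 = 0.179075
Prior × likelihood for each component:
  π_I·p_I = 0.33 × 0.097618 = 0.0322139
  π_II·p_II = 0.67 × 0.179075 = 0.11998
Denominator: 0.0322139 + 0.11998 = 0.152194
P(Process I | x) = 0.0322139 / 0.152194 ≈ 0.2117

0.2117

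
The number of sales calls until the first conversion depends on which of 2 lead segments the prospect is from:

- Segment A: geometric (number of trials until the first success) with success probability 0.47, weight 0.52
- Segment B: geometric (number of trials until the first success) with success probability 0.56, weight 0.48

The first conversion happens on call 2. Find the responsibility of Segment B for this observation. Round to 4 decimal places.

P(component k | x) = π_k·f_k(x) / marginal(x), where marginal(x) = Σ_j π_j·f_j(x).
Evaluate each component's likelihood at the observed value:
  f_A = 0.2491
  f_B = 0.2464
Prior × likelihood for each component:
  π_A·f_A = 0.52 × 0.2491 = 0.129532
  π_B·f_B = 0.48 × 0.2464 = 0.118272
Denominator: 0.129532 + 0.118272 = 0.247804
P(Segment B | 2) = 0.118272 / 0.247804 ≈ 0.4773

0.4773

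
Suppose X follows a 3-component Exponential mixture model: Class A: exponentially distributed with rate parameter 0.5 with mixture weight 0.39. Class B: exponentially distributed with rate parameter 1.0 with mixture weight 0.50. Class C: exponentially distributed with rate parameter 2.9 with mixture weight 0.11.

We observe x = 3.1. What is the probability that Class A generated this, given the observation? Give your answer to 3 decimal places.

0.647

The responsibility of component k is P(Z=k) f_k(x) divided by Σ_j P(Z=j) f_j(x).
Exponential densities:
  p_A = 0.106124
  p_B = 0.0450492
  p_C = 0.000361485
Unnormalised posteriors:
  P(Z=A)·p_A = 0.39 × 0.106124 = 0.0413884
  P(Z=B)·p_B = 0.50 × 0.0450492 = 0.0225246
  P(Z=C)·p_C = 0.11 × 0.000361485 = 3.97634e-05
Normaliser: 0.0413884 + 0.0225246 + 3.97634e-05 = 0.0639527
P(Class A | 3.1) = 0.0413884 / 0.0639527 ≈ 0.647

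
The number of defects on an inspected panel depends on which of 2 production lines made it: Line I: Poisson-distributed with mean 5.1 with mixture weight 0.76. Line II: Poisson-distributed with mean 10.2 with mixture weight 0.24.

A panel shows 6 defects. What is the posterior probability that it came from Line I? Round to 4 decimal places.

P(component k | x) = w_k·f_k(x) / marginal(x), where marginal(x) = Σ_j w_j·f_j(x).
Component likelihoods at x = 6 defects:
  L_I = e^(−5.1)·5.1^6/6! = 0.149
  L_II = e^(−10.2)·10.2^6/6! = 0.0581386
Weight by the priors:
  w_I·L_I = 0.76 × 0.149 = 0.11324
  w_II·L_II = 0.24 × 0.0581386 = 0.0139533
Sum: 0.11324 + 0.0139533 = 0.127193
Responsibility of Line I: 0.11324 / 0.127193 ≈ 0.8903

0.8903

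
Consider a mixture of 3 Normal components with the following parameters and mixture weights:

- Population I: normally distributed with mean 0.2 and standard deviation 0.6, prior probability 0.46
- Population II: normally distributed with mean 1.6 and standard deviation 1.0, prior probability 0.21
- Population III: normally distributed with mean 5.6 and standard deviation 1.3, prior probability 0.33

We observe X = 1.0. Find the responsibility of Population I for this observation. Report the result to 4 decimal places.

Apply Bayes' rule: the posterior for each component is proportional to its prior times its likelihood at x.
Component likelihoods at x = 1.0:
  L_I = (1/(0.6·√(2π)))·exp(−(1.0−0.2)²/(2·0.6²)) = 0.664904·exp(-0.88889) = 0.27335
  L_II = (1/(1.0·√(2π)))·exp(−(1.0−1.6)²/(2·1.0²)) = 0.398942·exp(-0.18000) = 0.333225
  L_III = (1/(1.3·√(2π)))·exp(−(1.0−5.6)²/(2·1.3²)) = 0.306879·exp(-6.26036) = 0.000586312
Weight by the priors:
  P(Z=I)·L_I = 0.46 × 0.27335 = 0.125741
  P(Z=II)·L_II = 0.21 × 0.333225 = 0.0699772
  P(Z=III)·L_III = 0.33 × 0.000586312 = 0.000193483
Denominator: 0.125741 + 0.0699772 + 0.000193483 = 0.195912
Responsibility of Population I: 0.125741 / 0.195912 ≈ 0.6418

0.6418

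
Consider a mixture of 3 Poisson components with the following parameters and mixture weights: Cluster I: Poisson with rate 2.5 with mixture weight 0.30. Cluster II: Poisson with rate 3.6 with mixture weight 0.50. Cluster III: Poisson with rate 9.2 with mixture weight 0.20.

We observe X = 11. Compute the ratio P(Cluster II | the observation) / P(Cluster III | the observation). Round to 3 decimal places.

0.022

Since P(k|x) ∝ P(Z=k) f_k(x), the posterior odds are P(Z=i) f_i(x) / (P(Z=j) f_j(x)).
Evaluate each component's likelihood at the observed value:
  p_I = 4.90285e-05
  p_II = 0.000900973
  p_III = 0.101158
Odds = (0.50/0.20) × (0.000900973/0.101158) = 2.5 × 0.00890657 ≈ 0.022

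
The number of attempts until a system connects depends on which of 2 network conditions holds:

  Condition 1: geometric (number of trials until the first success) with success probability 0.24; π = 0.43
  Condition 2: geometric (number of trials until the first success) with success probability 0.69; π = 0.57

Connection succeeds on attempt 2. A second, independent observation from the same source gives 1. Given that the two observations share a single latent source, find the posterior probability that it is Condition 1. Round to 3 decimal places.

P(component k | x) = π_k·f_k(x) / marginal(x), where marginal(x) = Σ_j π_j·f_j(x).
Since both observations come from the same component, the likelihood for component k is f_k(x₁)·f_k(x₂).
  p_1 = [0.24·(1−0.24)^1 = 0.24·0.76 = 0.1824] × [0.24] = 0.043776
  p_2 = [0.69·(1−0.69)^1 = 0.69·0.31 = 0.2139] × [0.69] = 0.147591
Unnormalised posteriors:
  π_1·p_1 = 0.43 × 0.043776 = 0.0188237
  π_2·p_2 = 0.57 × 0.147591 = 0.0841269
Sum: 0.0188237 + 0.0841269 = 0.102951
P(Condition 1 | x₁,x₂) = 0.0188237 / 0.102951 ≈ 0.183

0.183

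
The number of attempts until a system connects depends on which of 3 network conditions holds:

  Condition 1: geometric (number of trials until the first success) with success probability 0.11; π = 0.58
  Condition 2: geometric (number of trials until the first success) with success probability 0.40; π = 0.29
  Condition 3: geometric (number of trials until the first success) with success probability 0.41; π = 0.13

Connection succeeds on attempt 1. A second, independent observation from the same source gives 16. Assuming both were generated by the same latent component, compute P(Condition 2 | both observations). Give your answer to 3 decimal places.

0.017

The responsibility of component k is π_k f_k(x) divided by Σ_j π_j f_j(x).
Since both observations come from the same component, the likelihood for component k is f_k(x₁)·f_k(x₂).
  f_1 = [0.11·(1−0.11)^0 = 0.11·1 = 0.11] × [0.0191533] = 0.00210686
  f_2 = [0.40·(1−0.40)^0 = 0.40·1 = 0.4] × [0.000188074] = 7.52296e-05
  f_3 = [0.41·(1−0.41)^0 = 0.41·1 = 0.41] × [0.000149818] = 6.14254e-05
Prior × likelihood for each component:
  π_1·f_1 = 0.58 × 0.00210686 = 0.00122198
  π_2·f_2 = 0.29 × 7.52296e-05 = 2.18166e-05
  π_3·f_3 = 0.13 × 6.14254e-05 = 7.9853e-06
Denominator: 0.00122198 + 2.18166e-05 + 7.9853e-06 = 0.00125178
So the posterior for Condition 2 is 2.18166e-05 / 0.00125178 ≈ 0.017.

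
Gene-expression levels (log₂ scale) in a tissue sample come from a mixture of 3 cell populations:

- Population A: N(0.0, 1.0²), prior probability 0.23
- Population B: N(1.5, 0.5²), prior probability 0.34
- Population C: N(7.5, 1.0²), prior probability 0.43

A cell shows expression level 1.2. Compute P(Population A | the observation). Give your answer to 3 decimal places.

0.165

P(component k | x) = π_k·f_k(x) / marginal(x), where marginal(x) = Σ_j π_j·f_j(x).
Component likelihoods at x = 1.2:
  f_A = 0.194186
  f_B = 0.666449
  f_C = 9.60143e-10
Unnormalised posteriors:
  π_A·f_A = 0.23 × 0.194186 = 0.0446628
  π_B·f_B = 0.34 × 0.666449 = 0.226593
  π_C·f_C = 0.43 × 9.60143e-10 = 4.12862e-10
Denominator: 0.0446628 + 0.226593 + 4.12862e-10 = 0.271256
P(Population A | 1.2) ≈ 0.165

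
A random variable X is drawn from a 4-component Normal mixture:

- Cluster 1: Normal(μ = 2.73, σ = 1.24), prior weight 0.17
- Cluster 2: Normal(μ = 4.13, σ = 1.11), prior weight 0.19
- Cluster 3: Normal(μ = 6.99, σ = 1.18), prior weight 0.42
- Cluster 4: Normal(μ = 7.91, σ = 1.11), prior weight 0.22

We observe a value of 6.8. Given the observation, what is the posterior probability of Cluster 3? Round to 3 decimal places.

0.729

The responsibility of component k is π_k f_k(x) divided by Σ_j π_j f_j(x).
Normal densities:
  f_1 = (1/(1.24·√(2π)))·exp(−(6.8−2.73)²/(2·1.24²)) = 0.321728·exp(-5.38661) = 0.0014727
  f_2 = (1/(1.11·√(2π)))·exp(−(6.8−4.13)²/(2·1.11²)) = 0.359407·exp(-2.89299) = 0.0199149
  f_3 = (1/(1.18·√(2π)))·exp(−(6.8−6.99)²/(2·1.18²)) = 0.338087·exp(-0.01296) = 0.333732
  f_4 = (1/(1.11·√(2π)))·exp(−(6.8−7.91)²/(2·1.11²)) = 0.359407·exp(-0.50000) = 0.217992
Multiply by the mixture weights:
  π_1·f_1 = 0.17 × 0.0014727 = 0.000250359
  π_2·f_2 = 0.19 × 0.0199149 = 0.00378383
  π_3·f_3 = 0.42 × 0.333732 = 0.140168
  π_4·f_4 = 0.22 × 0.217992 = 0.0479582
Sum: 0.000250359 + 0.00378383 + 0.140168 + 0.0479582 = 0.19216
P(Cluster 3 | x) ≈ 0.729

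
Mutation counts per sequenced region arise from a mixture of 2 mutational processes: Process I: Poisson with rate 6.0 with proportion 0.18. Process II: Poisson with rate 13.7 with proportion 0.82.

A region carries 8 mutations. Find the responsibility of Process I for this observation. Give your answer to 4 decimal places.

0.3962

The responsibility of component k is π_k f_k(x) divided by Σ_j π_j f_j(x).
Evaluate each component's likelihood at the observed value:
  f_I = 0.103258
  f_II = 0.0345469
Weight by the priors:
  π_I·f_I = 0.18 × 0.103258 = 0.0185864
  π_II·f_II = 0.82 × 0.0345469 = 0.0283285
Normaliser: 0.0185864 + 0.0283285 = 0.0469149
Responsibility of Process I: 0.0185864 / 0.0469149 ≈ 0.3962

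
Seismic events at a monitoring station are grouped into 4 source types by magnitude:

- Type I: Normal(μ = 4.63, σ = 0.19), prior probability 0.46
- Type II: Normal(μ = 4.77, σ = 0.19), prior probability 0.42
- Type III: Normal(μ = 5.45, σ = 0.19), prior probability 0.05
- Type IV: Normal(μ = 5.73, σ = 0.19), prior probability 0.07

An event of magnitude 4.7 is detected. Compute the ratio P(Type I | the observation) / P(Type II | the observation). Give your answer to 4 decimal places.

The posterior odds equal the prior odds times the likelihood ratio: (π_i/π_j)·(f_i(x)/f_j(x)).
Normal densities:
  p_I = 1.96192
  p_II = 1.96192
  p_III = 0.000868219
  p_IV = 8.72317e-07
Odds = (0.46/0.42) × (1.96192/1.96192) = 1.09524 × 1 ≈ 1.0952

1.0952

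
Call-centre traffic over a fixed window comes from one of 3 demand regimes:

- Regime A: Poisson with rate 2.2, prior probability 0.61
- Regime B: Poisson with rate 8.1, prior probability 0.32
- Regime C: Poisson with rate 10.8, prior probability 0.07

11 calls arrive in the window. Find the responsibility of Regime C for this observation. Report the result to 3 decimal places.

0.258

The responsibility of component k is π_k f_k(x) divided by Σ_j π_j f_j(x).
Component likelihoods at x = 11 calls:
  L_A = e^(−2.2)·2.2^11/11! = 1.62198e-05
  L_B = e^(−8.1)·8.1^11/11! = 0.0748849
  L_C = e^(−10.8)·10.8^11/11! = 0.119159
Prior × likelihood for each component:
  π_A·L_A = 0.61 × 1.62198e-05 = 9.89409e-06
  π_B·L_B = 0.32 × 0.0748849 = 0.0239632
  π_C·L_C = 0.07 × 0.119159 = 0.0083411
Normaliser: 9.89409e-06 + 0.0239632 + 0.0083411 = 0.0323142
Responsibility of Regime C: 0.0083411 / 0.0323142 ≈ 0.258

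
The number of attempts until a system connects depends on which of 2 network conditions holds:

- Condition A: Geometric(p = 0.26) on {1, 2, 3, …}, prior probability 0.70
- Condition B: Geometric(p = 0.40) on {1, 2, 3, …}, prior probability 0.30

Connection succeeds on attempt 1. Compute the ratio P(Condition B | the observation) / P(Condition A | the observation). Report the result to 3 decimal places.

0.659

Posterior odds = (π_i f_i(x)) / (π_j f_j(x)); the normalising sum cancels.
Component likelihoods at x = 1:
  p_A = 0.26·(1−0.26)^0 = 0.26·1 = 0.26
  p_B = 0.40·(1−0.40)^0 = 0.40·1 = 0.4
0.12 / 0.182 ≈ 0.659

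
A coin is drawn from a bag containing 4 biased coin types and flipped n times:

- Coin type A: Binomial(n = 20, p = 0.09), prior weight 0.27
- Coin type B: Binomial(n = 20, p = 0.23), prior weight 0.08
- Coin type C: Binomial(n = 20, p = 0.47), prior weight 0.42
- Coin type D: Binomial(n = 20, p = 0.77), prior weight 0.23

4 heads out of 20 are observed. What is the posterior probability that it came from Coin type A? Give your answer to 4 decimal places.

0.4818

Apply Bayes' rule: the posterior for each component is proportional to its prior times its likelihood at x.
Component likelihoods at x = 4 heads out of 20:
  L_A = 0.0702953
  L_B = 0.207041
  L_C = 0.0091643
  L_D = 1.04448e-07
Prior × likelihood for each component:
  π_A·L_A = 0.27 × 0.0702953 = 0.0189797
  π_B·L_B = 0.08 × 0.207041 = 0.0165633
  π_C·L_C = 0.42 × 0.0091643 = 0.003849
  π_D·L_D = 0.23 × 1.04448e-07 = 2.40231e-08
Marginal: 0.0189797 + 0.0165633 + 0.003849 + 2.40231e-08 = 0.039392
P(Coin type A | 4 heads out of 20) = 0.0189797 / 0.039392 ≈ 0.4818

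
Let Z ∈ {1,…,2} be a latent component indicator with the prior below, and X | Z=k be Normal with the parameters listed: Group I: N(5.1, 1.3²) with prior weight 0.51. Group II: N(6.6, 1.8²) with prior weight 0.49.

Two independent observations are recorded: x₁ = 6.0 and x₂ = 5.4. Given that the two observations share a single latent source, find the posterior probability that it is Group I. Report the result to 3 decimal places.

0.669

Apply Bayes' rule: the posterior for each component is proportional to its prior times its likelihood at x.
Since both observations come from the same component, the likelihood for component k is f_k(x₁)·f_k(x₂).
  f_I = [0.241485] × [0.298815] = 0.0721594
  f_II = [0.209657] × [0.177471] = 0.0372081
Prior × likelihood for each component:
  π_I·f_I = 0.51 × 0.0721594 = 0.0368013
  π_II·f_II = 0.49 × 0.0372081 = 0.018232
Normaliser: 0.0368013 + 0.018232 = 0.0550333
P(Group I | x₁,x₂) ≈ 0.669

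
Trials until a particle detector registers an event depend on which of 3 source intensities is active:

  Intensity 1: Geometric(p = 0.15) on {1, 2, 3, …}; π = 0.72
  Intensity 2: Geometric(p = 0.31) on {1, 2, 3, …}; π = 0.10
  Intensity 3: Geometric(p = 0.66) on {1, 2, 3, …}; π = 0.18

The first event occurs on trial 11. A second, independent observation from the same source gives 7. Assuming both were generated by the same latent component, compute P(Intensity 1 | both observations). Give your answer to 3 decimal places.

P(component k | x) = w_k·f_k(x) / marginal(x), where marginal(x) = Σ_j w_j·f_j(x).
Since both observations come from the same component, the likelihood for component k is f_k(x₁)·f_k(x₂).
  f_1 = [0.15·(1−0.15)^10 = 0.15·0.196874 = 0.0295312] × [0.0565724] = 0.00167065
  f_2 = [0.31·(1−0.31)^10 = 0.31·0.0244619 = 0.0075832] × [0.0334546] = 0.000253693
  f_3 = [0.66·(1−0.66)^10 = 0.66·2.06438e-05 = 1.36249e-05] × [0.00101957] = 1.38915e-08
Prior × likelihood for each component:
  w_1·f_1 = 0.72 × 0.00167065 = 0.00120287
  w_2·f_2 = 0.10 × 0.000253693 = 2.53693e-05
  w_3·f_3 = 0.18 × 1.38915e-08 = 2.50048e-09
Denominator: 0.00120287 + 2.53693e-05 + 2.50048e-09 = 0.00122824
So the posterior for Intensity 1 is 0.00120287 / 0.00122824 ≈ 0.979.

0.979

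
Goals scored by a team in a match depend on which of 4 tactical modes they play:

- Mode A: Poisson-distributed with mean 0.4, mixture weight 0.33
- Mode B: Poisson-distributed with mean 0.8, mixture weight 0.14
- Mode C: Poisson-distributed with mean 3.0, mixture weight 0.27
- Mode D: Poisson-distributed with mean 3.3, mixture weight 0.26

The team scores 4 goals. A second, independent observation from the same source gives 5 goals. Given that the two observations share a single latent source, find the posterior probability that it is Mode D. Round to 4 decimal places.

By Bayes' theorem, P(k | x) = π_k f_k(x) / Σ_j π_j f_j(x).
Since both observations come from the same component, the likelihood for component k is f_k(x₁)·f_k(x₂).
  f_A = [e^(−0.4)·0.4^4/4! = 0.000715008] × [5.72006e-05] = 4.08989e-08
  f_B = [e^(−0.8)·0.8^4/4! = 0.00766855] × [0.00122697] = 9.40906e-06
  f_C = [e^(−3.0)·3.0^4/4! = 0.168031] × [0.100819] = 0.0169407
  f_D = [e^(−3.3)·3.3^4/4! = 0.182252] × [0.120286] = 0.0219225
Weight by the priors:
  π_A·f_A = 0.33 × 4.08989e-08 = 1.34966e-08
  π_B·f_B = 0.14 × 9.40906e-06 = 1.31727e-06
  π_C·f_C = 0.27 × 0.0169407 = 0.00457399
  π_D·f_D = 0.26 × 0.0219225 = 0.00569984
Evidence: 1.34966e-08 + 1.31727e-06 + 0.00457399 + 0.00569984 = 0.0102752
P(Mode D | x) = 0.00569984 / 0.0102752 ≈ 0.5547

0.5547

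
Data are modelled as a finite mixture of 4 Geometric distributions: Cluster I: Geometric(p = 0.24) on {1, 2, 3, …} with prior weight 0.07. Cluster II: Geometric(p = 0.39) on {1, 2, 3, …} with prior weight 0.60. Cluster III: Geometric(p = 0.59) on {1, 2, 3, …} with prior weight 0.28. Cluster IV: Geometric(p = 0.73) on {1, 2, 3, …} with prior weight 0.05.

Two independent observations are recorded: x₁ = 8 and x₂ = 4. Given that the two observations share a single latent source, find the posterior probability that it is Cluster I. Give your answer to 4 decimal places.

0.2807

Apply Bayes' rule: the posterior for each component is proportional to its prior times its likelihood at x.
Since both observations come from the same component, the likelihood for component k is f_k(x₁)·f_k(x₂).
  L_I = [0.24·(1−0.24)^7 = 0.24·0.146452 = 0.0351485] × [0.105354] = 0.00370304
  L_II = [0.39·(1−0.39)^7 = 0.39·0.0314274 = 0.0122567] × [0.0885226] = 0.00108499
  L_III = [0.59·(1−0.59)^7 = 0.59·0.00194754 = 0.00114905] × [0.0406634] = 4.67243e-05
  L_IV = [0.73·(1−0.73)^7 = 0.73·0.000104604 = 7.63606e-05] × [0.0143686] = 1.09719e-06
Multiply by the mixture weights:
  π_I·L_I = 0.07 × 0.00370304 = 0.000259213
  π_II·L_II = 0.60 × 0.00108499 = 0.000650997
  π_III·L_III = 0.28 × 4.67243e-05 = 1.30828e-05
  π_IV·L_IV = 0.05 × 1.09719e-06 = 5.48597e-08
Marginal: 0.000259213 + 0.000650997 + 1.30828e-05 + 5.48597e-08 = 0.000923347
P(Cluster I | x₁,x₂) = 0.000259213 / 0.000923347 ≈ 0.2807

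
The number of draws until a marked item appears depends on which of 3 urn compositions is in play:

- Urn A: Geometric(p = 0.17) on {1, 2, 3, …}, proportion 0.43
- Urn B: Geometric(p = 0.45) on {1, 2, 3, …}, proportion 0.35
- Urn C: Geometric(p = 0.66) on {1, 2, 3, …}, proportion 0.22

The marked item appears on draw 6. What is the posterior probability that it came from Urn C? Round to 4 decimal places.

Posterior ∝ prior × likelihood, so P(k | x) ∝ π_k f_k(x); normalise over all components.
Component likelihoods at x = 6:
  p_A = 0.0669637
  p_B = 0.0226478
  p_C = 0.00299874
Weight by the priors:
  π_A·p_A = 0.43 × 0.0669637 = 0.0287944
  π_B·p_B = 0.35 × 0.0226478 = 0.00792673
  π_C·p_C = 0.22 × 0.00299874 = 0.000659722
Normaliser: 0.0287944 + 0.00792673 + 0.000659722 = 0.0373808
So the posterior for Urn C is 0.000659722 / 0.0373808 ≈ 0.0176.

0.0176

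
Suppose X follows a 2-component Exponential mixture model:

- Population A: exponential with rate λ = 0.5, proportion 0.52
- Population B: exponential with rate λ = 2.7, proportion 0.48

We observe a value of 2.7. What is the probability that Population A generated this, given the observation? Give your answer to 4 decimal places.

The responsibility of component k is π_k f_k(x) divided by Σ_j π_j f_j(x).
Component likelihoods at x = 2.7:
  L_A = 0.5·e^(−0.5·2.7) = 0.5·e^(−1.3500) = 0.12962
  L_B = 2.7·e^(−2.7·2.7) = 2.7·e^(−7.2900) = 0.00184229
Multiply by the mixture weights:
  π_A·L_A = 0.52 × 0.12962 = 0.0674025
  π_B·L_B = 0.48 × 0.00184229 = 0.000884297
Denominator: 0.0674025 + 0.000884297 = 0.0682868
Responsibility of Population A: 0.0674025 / 0.0682868 ≈ 0.9871

0.9871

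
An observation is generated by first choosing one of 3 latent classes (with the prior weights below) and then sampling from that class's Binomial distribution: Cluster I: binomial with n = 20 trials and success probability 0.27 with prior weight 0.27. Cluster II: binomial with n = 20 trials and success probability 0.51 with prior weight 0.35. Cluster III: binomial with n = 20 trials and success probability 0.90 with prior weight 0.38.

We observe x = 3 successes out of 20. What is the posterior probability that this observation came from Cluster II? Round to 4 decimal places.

0.0099

Posterior ∝ prior × likelihood, so P(k | x) ∝ w_k f_k(x); normalise over all components.
Evaluate each component's likelihood at the observed value:
  p_I = 0.106533
  p_II = 0.000818368
  p_III = 8.3106e-15
Weight by the priors:
  w_I·p_I = 0.27 × 0.106533 = 0.028764
  w_II·p_II = 0.35 × 0.000818368 = 0.000286429
  w_III·p_III = 0.38 × 8.3106e-15 = 3.15803e-15
Marginal: 0.028764 + 0.000286429 + 3.15803e-15 = 0.0290504
So the posterior for Cluster II is 0.000286429 / 0.0290504 ≈ 0.0099.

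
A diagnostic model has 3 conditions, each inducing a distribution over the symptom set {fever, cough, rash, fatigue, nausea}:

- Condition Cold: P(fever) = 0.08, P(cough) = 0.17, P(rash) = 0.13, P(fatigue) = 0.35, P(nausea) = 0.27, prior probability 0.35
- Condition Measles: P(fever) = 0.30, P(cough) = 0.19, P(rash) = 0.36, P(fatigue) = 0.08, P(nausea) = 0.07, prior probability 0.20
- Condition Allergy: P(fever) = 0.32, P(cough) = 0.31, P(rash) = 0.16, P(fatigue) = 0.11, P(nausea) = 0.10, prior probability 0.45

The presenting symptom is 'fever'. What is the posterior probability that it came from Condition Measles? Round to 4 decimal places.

0.2586

Posterior ∝ prior × likelihood, so P(k | x) ∝ P(Z=k) f_k(x); normalise over all components.
Evaluate each component's likelihood at the observed value:
  L_Cold = P(fever | comp) = 0.08
  L_Measles = P(fever | comp) = 0.30
  L_Allergy = P(fever | comp) = 0.32
Weight by the priors:
  P(Z=Cold)·L_Cold = 0.35 × 0.08 = 0.028
  P(Z=Measles)·L_Measles = 0.20 × 0.3 = 0.06
  P(Z=Allergy)·L_Allergy = 0.45 × 0.32 = 0.144
Normaliser: 0.028 + 0.06 + 0.144 = 0.232
Responsibility of Condition Measles: 0.06 / 0.232 ≈ 0.2586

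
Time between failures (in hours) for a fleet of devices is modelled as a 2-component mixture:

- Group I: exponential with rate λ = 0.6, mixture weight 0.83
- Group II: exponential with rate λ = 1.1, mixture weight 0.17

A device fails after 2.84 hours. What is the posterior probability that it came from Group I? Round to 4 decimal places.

0.9168

P(component k | x) = w_k·f_k(x) / marginal(x), where marginal(x) = Σ_j w_j·f_j(x).
Component likelihoods at x = 2.84 hours:
  p_I = 0.6·e^(−0.6·2.84) = 0.6·e^(−1.7040) = 0.109173
  p_II = 1.1·e^(−1.1·2.84) = 1.1·e^(−3.1240) = 0.048379
Multiply by the mixture weights:
  w_I·p_I = 0.83 × 0.109173 = 0.0906132
  w_II·p_II = 0.17 × 0.048379 = 0.00822443
Normaliser: 0.0906132 + 0.00822443 = 0.0988376
P(Group I | x) ≈ 0.9168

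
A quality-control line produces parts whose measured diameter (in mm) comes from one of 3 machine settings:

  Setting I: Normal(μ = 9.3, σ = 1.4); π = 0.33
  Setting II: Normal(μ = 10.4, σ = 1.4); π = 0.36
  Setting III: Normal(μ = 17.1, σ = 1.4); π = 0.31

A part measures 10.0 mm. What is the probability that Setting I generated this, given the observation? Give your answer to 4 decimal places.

0.4573

The responsibility of component k is π_k f_k(x) divided by Σ_j π_j f_j(x).
Evaluate each component's likelihood at the observed value:
  f_I = 0.251475
  f_II = 0.273562
  f_III = 7.41119e-07
Unnormalised posteriors:
  π_I·f_I = 0.33 × 0.251475 = 0.0829868
  π_II·f_II = 0.36 × 0.273562 = 0.0984823
  π_III·f_III = 0.31 × 7.41119e-07 = 2.29747e-07
Normaliser: 0.0829868 + 0.0984823 + 2.29747e-07 = 0.181469
Responsibility of Setting I: 0.0829868 / 0.181469 ≈ 0.4573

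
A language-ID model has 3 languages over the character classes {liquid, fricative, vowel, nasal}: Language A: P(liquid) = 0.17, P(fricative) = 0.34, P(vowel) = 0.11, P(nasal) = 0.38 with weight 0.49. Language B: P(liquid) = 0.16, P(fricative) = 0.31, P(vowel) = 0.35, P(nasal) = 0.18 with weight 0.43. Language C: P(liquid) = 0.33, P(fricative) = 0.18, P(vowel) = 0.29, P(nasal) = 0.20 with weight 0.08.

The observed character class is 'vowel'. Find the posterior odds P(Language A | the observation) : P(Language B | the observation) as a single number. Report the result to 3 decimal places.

The posterior odds equal the prior odds times the likelihood ratio: (P(Z=i)/P(Z=j))·(f_i(x)/f_j(x)).
Evaluate each component's likelihood at the observed value:
  f_A = P(vowel | comp) = 0.11
  f_B = P(vowel | comp) = 0.35
  f_C = P(vowel | comp) = 0.29
0.0539 / 0.1505 ≈ 0.358

0.358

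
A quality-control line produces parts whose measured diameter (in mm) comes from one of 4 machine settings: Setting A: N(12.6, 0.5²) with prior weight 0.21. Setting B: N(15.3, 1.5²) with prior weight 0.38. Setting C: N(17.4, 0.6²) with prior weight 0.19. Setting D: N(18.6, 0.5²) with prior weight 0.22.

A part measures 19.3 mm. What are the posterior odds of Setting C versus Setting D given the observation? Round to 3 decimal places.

0.013

Only the two components matter; the odds are (π_i f_i(x)) / (π_j f_j(x)).
Normal densities:
  f_A = (1/(0.5·√(2π)))·exp(−(19.3−12.6)²/(2·0.5²)) = 0.797885·exp(-89.78000) = 8.1467e-40
  f_B = (1/(1.5·√(2π)))·exp(−(19.3−15.3)²/(2·1.5²)) = 0.265962·exp(-3.55556) = 0.00759732
  f_C = (1/(0.6·√(2π)))·exp(−(19.3−17.4)²/(2·0.6²)) = 0.664904·exp(-5.01389) = 0.00441829
  f_D = (1/(0.5·√(2π)))·exp(−(19.3−18.6)²/(2·0.5²)) = 0.797885·exp(-0.98000) = 0.299455
0.000839476 / 0.0658801 ≈ 0.013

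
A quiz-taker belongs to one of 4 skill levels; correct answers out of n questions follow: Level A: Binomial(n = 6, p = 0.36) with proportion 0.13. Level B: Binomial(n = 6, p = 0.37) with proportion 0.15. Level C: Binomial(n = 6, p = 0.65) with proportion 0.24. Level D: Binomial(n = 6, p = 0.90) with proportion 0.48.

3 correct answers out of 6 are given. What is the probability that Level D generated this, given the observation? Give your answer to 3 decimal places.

Apply Bayes' rule: the posterior for each component is proportional to its prior times its likelihood at x.
Component likelihoods at x = 3 correct answers out of 6:
  f_A = 0.244612
  f_B = 0.253313
  f_C = 0.235491
  f_D = 0.01458
Multiply by the mixture weights:
  π_A·f_A = 0.13 × 0.244612 = 0.0317995
  π_B·f_B = 0.15 × 0.253313 = 0.0379969
  π_C·f_C = 0.24 × 0.235491 = 0.0565178
  π_D·f_D = 0.48 × 0.01458 = 0.0069984
Normaliser: 0.0317995 + 0.0379969 + 0.0565178 + 0.0069984 = 0.133313
So the posterior for Level D is 0.0069984 / 0.133313 ≈ 0.052.

0.052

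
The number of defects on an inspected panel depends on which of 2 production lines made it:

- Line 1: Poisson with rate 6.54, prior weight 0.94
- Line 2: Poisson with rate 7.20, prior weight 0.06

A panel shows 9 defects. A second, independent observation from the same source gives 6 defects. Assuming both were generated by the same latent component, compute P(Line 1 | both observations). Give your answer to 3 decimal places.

The responsibility of component k is π_k f_k(x) divided by Σ_j π_j f_j(x).
Since both observations come from the same component, the likelihood for component k is f_k(x₁)·f_k(x₂).
  L_1 = [0.0871266] × [0.156981] = 0.0136773
  L_2 = [0.106982] × [0.144458] = 0.0154544
Multiply by the mixture weights:
  π_1·L_1 = 0.94 × 0.0136773 = 0.0128566
  π_2·L_2 = 0.06 × 0.0154544 = 0.000927262
Evidence: 0.0128566 + 0.000927262 = 0.0137839
P(Line 1 | x₁,x₂) = 0.0128566 / 0.0137839 ≈ 0.933

0.933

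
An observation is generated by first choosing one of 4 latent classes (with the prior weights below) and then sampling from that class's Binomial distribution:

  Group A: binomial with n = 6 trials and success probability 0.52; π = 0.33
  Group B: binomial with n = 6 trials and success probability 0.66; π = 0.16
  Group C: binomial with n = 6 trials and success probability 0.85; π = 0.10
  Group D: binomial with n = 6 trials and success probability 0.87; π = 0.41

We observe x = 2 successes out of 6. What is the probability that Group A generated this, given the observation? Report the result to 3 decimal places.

0.818

By Bayes' theorem, P(k | x) = P(Z=k) f_k(x) / Σ_j P(Z=j) f_j(x).
Evaluate each component's likelihood at the observed value:
  p_A = C(6,2)·0.52^2·0.48^4 = 15·0.2704·0.0530842 = 0.215309
  p_B = C(6,2)·0.66^2·0.34^4 = 15·0.4356·0.0133634 = 0.0873162
  p_C = C(6,2)·0.85^2·0.15^4 = 15·0.7225·0.00050625 = 0.00548648
  p_D = C(6,2)·0.87^2·0.13^4 = 15·0.7569·0.00028561 = 0.00324267
Weight by the priors:
  P(Z=A)·p_A = 0.33 × 0.215309 = 0.0710521
  P(Z=B)·p_B = 0.16 × 0.0873162 = 0.0139706
  P(Z=C)·p_C = 0.10 × 0.00548648 = 0.000548648
  P(Z=D)·p_D = 0.41 × 0.00324267 = 0.0013295
Sum: 0.0710521 + 0.0139706 + 0.000548648 + 0.0013295 = 0.0869008
Responsibility of Group A: 0.0710521 / 0.0869008 ≈ 0.818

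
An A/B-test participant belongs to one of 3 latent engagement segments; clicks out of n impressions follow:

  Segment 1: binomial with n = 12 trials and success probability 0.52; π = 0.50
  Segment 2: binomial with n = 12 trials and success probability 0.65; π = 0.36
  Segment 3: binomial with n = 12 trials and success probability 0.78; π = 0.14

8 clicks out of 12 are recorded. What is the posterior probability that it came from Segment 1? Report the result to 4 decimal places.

Apply Bayes' rule: the posterior for each component is proportional to its prior times its likelihood at x.
Evaluate each component's likelihood at the observed value:
  p_1 = 0.140474
  p_2 = 0.236692
  p_3 = 0.158874
Prior × likelihood for each component:
  w_1·p_1 = 0.50 × 0.140474 = 0.0702372
  w_2·p_2 = 0.36 × 0.236692 = 0.0852092
  w_3·p_3 = 0.14 × 0.158874 = 0.0222424
Marginal: 0.0702372 + 0.0852092 + 0.0222424 = 0.177689
P(Segment 1 | the observation) ≈ 0.3953

0.3953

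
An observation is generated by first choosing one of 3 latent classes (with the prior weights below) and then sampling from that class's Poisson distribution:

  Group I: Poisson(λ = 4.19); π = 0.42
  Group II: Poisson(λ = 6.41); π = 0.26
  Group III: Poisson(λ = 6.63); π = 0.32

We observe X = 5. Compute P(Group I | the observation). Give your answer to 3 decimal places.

Apply Bayes' rule: the posterior for each component is proportional to its prior times its likelihood at x.
Component likelihoods at x = 5:
  f_I = e^(−4.19)·4.19^5/5! = 0.163003
  f_II = e^(−6.41)·6.41^5/5! = 0.148348
  f_III = e^(−6.63)·6.63^5/5! = 0.140933
Multiply by the mixture weights:
  w_I·f_I = 0.42 × 0.163003 = 0.0684612
  w_II·f_II = 0.26 × 0.148348 = 0.0385704
  w_III·f_III = 0.32 × 0.140933 = 0.0450987
Denominator: 0.0684612 + 0.0385704 + 0.0450987 = 0.15213
Responsibility of Group I: 0.0684612 / 0.15213 ≈ 0.450

0.450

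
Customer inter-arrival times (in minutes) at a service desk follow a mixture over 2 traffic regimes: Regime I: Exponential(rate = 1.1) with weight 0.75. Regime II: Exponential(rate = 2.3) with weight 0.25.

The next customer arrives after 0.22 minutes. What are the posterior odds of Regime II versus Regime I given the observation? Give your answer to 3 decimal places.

Only the two components matter; the odds are (π_i f_i(x)) / (π_j f_j(x)).
Evaluate each component's likelihood at the observed value:
  f_I = 0.863562
  f_II = 1.38668
Posterior odds = (π_II·f_II) / (π_I·f_I) = (0.25·1.38668) / (0.75·0.863562) = 0.346669 / 0.647671 ≈ 0.535

0.535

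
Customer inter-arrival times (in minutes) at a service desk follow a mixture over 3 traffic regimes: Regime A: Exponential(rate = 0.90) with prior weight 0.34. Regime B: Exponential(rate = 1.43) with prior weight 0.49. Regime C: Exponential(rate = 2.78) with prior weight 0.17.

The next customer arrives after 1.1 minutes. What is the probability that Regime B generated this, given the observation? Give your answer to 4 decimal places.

P(component k | x) = P(Z=k)·f_k(x) / marginal(x), where marginal(x) = Σ_j P(Z=j)·f_j(x).
Component likelihoods at x = 1.1 minutes:
  L_A = 0.334419
  L_B = 0.296613
  L_C = 0.130609
Weight by the priors:
  P(Z=A)·L_A = 0.34 × 0.334419 = 0.113702
  P(Z=B)·L_B = 0.49 × 0.296613 = 0.145341
  P(Z=C)·L_C = 0.17 × 0.130609 = 0.0222035
Sum: 0.113702 + 0.145341 + 0.0222035 = 0.281247
P(Regime B | 1.1 minutes) ≈ 0.5168

0.5168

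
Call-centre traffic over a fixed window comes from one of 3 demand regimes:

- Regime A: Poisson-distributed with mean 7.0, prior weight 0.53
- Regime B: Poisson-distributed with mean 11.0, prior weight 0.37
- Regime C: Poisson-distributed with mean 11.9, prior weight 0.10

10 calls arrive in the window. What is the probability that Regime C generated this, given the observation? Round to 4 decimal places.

P(component k | x) = π_k·f_k(x) / marginal(x), where marginal(x) = Σ_j π_j·f_j(x).
Evaluate each component's likelihood at the observed value:
  p_A = e^(−7.0)·7.0^10/10! = 0.0709833
  p_B = e^(−11.0)·11.0^10/10! = 0.119378
  p_C = e^(−11.9)·11.9^10/10! = 0.106562
Prior × likelihood for each component:
  π_A·p_A = 0.53 × 0.0709833 = 0.0376211
  π_B·p_B = 0.37 × 0.119378 = 0.0441699
  π_C·p_C = 0.10 × 0.106562 = 0.0106562
Evidence: 0.0376211 + 0.0441699 + 0.0106562 = 0.0924472
Responsibility of Regime C: 0.0106562 / 0.0924472 ≈ 0.1153

0.1153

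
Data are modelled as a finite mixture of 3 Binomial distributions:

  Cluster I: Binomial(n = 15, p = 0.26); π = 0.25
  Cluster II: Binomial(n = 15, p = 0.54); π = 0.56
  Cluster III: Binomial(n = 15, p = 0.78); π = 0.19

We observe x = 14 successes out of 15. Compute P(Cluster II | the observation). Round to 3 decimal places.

The responsibility of component k is P(Z=k) f_k(x) divided by Σ_j P(Z=j) f_j(x).
Evaluate each component's likelihood at the observed value:
  f_I = C(15,14)·0.26^14·0.74^1 = 15·6.451e-09·0.74 = 7.16061e-08
  f_II = C(15,14)·0.54^14·0.46^1 = 15·0.000179272·0.46 = 0.00123698
  f_III = C(15,14)·0.78^14·0.22^1 = 15·0.0308549·0.22 = 0.101821
Weight by the priors:
  P(Z=I)·f_I = 0.25 × 7.16061e-08 = 1.79015e-08
  P(Z=II)·f_II = 0.56 × 0.00123698 = 0.000692707
  P(Z=III)·f_III = 0.19 × 0.101821 = 0.019346
Normaliser: 1.79015e-08 + 0.000692707 + 0.019346 = 0.0200388
So the posterior for Cluster II is 0.000692707 / 0.0200388 ≈ 0.035.

0.035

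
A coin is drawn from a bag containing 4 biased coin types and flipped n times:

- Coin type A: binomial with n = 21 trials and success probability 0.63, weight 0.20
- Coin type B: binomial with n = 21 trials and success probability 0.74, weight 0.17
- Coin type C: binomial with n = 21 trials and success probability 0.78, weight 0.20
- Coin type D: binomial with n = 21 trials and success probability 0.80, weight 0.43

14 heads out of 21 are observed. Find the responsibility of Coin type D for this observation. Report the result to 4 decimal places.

The responsibility of component k is P(Z=k) f_k(x) divided by Σ_j P(Z=j) f_j(x).
Component likelihoods at x = 14 heads out of 21:
  p_A = C(21,14)·0.63^14·0.37^7 = 116280·0.00155156·0.000949319 = 0.171271
  p_B = C(21,14)·0.74^14·0.26^7 = 116280·0.0147654·8.03181e-05 = 0.137899
  p_C = C(21,14)·0.78^14·0.22^7 = 116280·0.0308549·2.49436e-05 = 0.0894928
  p_D = C(21,14)·0.80^14·0.20^7 = 116280·0.0439805·1.28e-05 = 0.0654598
Weight by the priors:
  P(Z=A)·p_A = 0.20 × 0.171271 = 0.0342543
  P(Z=B)·p_B = 0.17 × 0.137899 = 0.0234429
  P(Z=C)·p_C = 0.20 × 0.0894928 = 0.0178986
  P(Z=D)·p_D = 0.43 × 0.0654598 = 0.0281477
Denominator: 0.0342543 + 0.0234429 + 0.0178986 + 0.0281477 = 0.103743
P(Coin type D | x) = 0.0281477 / 0.103743 ≈ 0.2713

0.2713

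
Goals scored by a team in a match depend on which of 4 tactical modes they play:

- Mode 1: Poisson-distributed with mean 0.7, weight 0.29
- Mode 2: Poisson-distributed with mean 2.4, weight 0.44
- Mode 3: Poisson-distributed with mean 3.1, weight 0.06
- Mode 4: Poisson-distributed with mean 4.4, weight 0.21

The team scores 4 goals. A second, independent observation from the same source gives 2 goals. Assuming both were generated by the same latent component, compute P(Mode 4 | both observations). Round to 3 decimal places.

Posterior ∝ prior × likelihood, so P(k | x) ∝ w_k f_k(x); normalise over all components.
Since both observations come from the same component, the likelihood for component k is f_k(x₁)·f_k(x₂).
  f_1 = [e^(−0.7)·0.7^4/4! = 0.00496792] × [0.121663] = 0.000604414
  f_2 = [e^(−2.4)·2.4^4/4! = 0.125408] × [0.261268] = 0.0327652
  f_3 = [e^(−3.1)·3.1^4/4! = 0.17335] × [0.216461] = 0.0375235
  f_4 = [e^(−4.4)·4.4^4/4! = 0.191736] × [0.118845] = 0.0227868
Prior × likelihood for each component:
  w_1·f_1 = 0.29 × 0.000604414 = 0.00017528
  w_2·f_2 = 0.44 × 0.0327652 = 0.0144167
  w_3·f_3 = 0.06 × 0.0375235 = 0.00225141
  w_4·f_4 = 0.21 × 0.0227868 = 0.00478523
Marginal: 0.00017528 + 0.0144167 + 0.00225141 + 0.00478523 = 0.0216286
Responsibility of Mode 4: 0.00478523 / 0.0216286 ≈ 0.221

0.221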